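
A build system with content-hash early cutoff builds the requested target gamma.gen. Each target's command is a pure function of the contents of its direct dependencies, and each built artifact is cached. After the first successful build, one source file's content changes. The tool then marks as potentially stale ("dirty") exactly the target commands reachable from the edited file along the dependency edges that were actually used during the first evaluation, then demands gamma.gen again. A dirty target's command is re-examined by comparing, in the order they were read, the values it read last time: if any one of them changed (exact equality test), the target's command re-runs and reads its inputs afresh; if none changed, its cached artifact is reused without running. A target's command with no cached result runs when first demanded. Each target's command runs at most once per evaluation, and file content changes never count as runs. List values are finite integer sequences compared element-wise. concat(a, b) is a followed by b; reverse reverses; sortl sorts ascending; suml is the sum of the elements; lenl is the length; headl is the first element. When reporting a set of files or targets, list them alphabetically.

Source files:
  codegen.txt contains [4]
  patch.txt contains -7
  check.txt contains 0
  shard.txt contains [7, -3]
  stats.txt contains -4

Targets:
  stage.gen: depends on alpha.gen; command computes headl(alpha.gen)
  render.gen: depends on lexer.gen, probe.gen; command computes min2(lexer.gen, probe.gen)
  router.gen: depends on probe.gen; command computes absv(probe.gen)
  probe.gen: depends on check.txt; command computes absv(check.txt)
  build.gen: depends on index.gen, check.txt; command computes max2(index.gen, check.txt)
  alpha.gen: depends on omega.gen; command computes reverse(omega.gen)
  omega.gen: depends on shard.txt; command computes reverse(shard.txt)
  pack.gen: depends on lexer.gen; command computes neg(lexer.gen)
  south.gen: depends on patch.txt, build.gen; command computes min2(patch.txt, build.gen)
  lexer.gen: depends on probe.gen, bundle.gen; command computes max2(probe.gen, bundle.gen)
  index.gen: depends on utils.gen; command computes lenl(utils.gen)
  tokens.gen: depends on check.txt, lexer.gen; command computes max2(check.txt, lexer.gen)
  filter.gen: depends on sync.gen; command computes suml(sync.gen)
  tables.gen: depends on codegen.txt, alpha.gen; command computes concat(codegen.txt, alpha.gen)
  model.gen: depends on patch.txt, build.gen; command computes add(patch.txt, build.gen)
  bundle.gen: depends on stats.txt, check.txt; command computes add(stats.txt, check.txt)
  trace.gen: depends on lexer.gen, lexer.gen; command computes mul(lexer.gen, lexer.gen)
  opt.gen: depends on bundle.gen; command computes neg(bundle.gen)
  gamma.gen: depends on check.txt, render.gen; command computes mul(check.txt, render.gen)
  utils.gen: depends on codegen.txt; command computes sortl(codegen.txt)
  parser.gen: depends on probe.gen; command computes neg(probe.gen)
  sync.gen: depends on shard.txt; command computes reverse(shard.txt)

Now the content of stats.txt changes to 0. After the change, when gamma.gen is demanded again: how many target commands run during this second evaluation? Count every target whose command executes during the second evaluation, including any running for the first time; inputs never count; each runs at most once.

Target commands that run: bundle.gen, lexer.gen — 2 in total.
Key observation: the change is absorbed at lexer.gen — it re-runs but produces the same value, and the output's value is unchanged.

First evaluation (everything demanded from the output):
  bundle.gen = add(-4, 0) = -4
  probe.gen = absv(0) = 0
  lexer.gen = max2(0, -4) = 0
  render.gen = min2(0, 0) = 0
  gamma.gen = mul(0, 0) = 0

Propagation after the edit:
  bundle.gen: runs — stats.txt -4->0; result 0.
  lexer.gen: runs — bundle.gen -4->0; result 0 (same value as before).
  render.gen: checked — values it read are unchanged (lexer.gen unchanged, probe.gen unchanged); reused cached 0 without running.
  gamma.gen: checked — values it read are unchanged (check.txt unchanged, render.gen unchanged); reused cached 0 without running.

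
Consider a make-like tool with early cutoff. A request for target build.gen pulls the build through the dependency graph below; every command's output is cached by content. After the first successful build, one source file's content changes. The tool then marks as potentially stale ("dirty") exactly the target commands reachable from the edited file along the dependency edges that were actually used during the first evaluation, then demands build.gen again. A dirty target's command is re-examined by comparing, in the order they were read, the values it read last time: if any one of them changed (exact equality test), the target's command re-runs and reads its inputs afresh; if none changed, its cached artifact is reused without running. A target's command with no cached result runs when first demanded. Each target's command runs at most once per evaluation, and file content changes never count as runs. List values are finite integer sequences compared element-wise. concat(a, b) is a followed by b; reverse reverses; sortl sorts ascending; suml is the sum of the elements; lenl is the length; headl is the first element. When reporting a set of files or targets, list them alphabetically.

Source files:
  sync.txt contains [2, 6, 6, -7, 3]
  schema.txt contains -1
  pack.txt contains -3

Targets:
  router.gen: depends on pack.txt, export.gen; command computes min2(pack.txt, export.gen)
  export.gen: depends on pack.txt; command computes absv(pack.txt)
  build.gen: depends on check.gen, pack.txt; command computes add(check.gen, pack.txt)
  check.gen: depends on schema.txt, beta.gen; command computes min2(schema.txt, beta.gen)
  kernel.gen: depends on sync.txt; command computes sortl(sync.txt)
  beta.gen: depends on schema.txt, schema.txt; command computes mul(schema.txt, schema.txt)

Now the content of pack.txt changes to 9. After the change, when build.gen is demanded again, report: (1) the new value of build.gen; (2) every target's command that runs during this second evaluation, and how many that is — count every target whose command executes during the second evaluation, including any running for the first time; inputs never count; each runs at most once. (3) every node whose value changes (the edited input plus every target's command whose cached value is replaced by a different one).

Demanding build.gen again yields 8.
1 target commands run: build.gen.
The nodes whose values change: build.gen, pack.txt.

First demand of the output computes:
  beta.gen = mul(-1, -1) = 1
  check.gen = min2(-1, 1) = -1
  build.gen = add(-1, -3) = -4

After the edit, cleaning proceeds:
  build.gen: a read changed (pack.txt -3->9) — executes, giving 8.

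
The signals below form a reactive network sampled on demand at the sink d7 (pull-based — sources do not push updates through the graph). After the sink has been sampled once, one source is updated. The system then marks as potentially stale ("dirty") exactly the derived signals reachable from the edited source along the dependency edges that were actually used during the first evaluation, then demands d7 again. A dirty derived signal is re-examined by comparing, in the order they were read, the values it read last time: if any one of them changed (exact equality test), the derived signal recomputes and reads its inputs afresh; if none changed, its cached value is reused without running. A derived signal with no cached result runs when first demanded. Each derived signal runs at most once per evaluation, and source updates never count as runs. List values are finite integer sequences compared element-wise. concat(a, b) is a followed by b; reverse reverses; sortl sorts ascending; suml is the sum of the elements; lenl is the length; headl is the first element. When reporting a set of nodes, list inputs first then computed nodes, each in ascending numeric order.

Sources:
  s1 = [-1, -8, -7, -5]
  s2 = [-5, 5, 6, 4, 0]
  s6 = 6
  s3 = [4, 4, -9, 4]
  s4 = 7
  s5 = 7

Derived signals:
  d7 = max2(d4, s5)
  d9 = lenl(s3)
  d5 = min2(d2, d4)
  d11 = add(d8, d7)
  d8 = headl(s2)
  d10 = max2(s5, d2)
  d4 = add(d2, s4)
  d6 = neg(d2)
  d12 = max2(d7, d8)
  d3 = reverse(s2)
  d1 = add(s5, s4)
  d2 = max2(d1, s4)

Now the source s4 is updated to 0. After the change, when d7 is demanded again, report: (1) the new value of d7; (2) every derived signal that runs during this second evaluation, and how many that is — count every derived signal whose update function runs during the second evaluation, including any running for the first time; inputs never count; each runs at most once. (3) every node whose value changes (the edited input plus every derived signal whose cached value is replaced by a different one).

Initial pass — values computed on the first demand:
  d1 = add(7, 7) = 14
  d2 = max2(14, 7) = 14
  d4 = add(14, 7) = 21
  d7 = max2(21, 7) = 21

Second demand — change propagation:
  d1: re-runs because s4 7->0; new result 7.
  d2: re-runs because d1 14->7; s4 7->0; new result 7.
  d4: re-runs because d2 14->7; s4 7->0; new result 7.
  d7: re-runs because d4 21->7; new result 7.

d7 now evaluates to 7.
Run set: d1, d2, d4, d7 (4 run).
Changed values: s4, d1, d2, d4, d7.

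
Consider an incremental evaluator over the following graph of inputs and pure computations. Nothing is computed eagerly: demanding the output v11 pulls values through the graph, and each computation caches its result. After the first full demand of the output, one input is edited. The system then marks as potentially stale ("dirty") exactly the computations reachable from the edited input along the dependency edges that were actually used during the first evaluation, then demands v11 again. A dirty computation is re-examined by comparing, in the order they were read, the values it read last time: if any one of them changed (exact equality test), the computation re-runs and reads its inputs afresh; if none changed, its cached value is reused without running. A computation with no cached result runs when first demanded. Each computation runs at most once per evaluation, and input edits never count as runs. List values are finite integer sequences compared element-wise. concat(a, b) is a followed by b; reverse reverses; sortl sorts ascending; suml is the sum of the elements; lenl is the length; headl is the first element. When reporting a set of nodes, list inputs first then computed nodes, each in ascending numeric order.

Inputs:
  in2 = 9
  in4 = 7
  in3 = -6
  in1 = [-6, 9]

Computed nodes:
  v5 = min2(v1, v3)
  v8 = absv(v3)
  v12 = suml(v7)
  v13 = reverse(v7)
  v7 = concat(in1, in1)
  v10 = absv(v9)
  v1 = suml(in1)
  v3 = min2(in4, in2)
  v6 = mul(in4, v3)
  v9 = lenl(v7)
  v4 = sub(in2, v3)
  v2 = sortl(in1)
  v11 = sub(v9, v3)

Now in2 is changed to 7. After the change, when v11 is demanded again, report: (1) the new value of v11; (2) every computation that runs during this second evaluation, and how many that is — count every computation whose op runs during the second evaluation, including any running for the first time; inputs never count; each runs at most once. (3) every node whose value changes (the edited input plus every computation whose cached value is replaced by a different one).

Initial pass — values computed on the first demand:
  v3 = min2(7, 9) = 7
  v7 = concat([-6, 9], [-6, 9]) = [-6, 9, -6, 9]
  v9 = lenl([-6, 9, -6, 9]) = 4
  v11 = sub(4, 7) = -3

Second demand — change propagation:
  v3: re-runs because in2 9->7; new result 7 (unchanged).
  v11: re-examined; everything it read last time is the same (v9 unchanged, v3 unchanged) — cache -3 kept, no run.

The important point: v3 recomputes to an identical value, and the output ends up unchanged.

v11 now evaluates to -3.
Run set: v3 (1 run).
Changed values: in2.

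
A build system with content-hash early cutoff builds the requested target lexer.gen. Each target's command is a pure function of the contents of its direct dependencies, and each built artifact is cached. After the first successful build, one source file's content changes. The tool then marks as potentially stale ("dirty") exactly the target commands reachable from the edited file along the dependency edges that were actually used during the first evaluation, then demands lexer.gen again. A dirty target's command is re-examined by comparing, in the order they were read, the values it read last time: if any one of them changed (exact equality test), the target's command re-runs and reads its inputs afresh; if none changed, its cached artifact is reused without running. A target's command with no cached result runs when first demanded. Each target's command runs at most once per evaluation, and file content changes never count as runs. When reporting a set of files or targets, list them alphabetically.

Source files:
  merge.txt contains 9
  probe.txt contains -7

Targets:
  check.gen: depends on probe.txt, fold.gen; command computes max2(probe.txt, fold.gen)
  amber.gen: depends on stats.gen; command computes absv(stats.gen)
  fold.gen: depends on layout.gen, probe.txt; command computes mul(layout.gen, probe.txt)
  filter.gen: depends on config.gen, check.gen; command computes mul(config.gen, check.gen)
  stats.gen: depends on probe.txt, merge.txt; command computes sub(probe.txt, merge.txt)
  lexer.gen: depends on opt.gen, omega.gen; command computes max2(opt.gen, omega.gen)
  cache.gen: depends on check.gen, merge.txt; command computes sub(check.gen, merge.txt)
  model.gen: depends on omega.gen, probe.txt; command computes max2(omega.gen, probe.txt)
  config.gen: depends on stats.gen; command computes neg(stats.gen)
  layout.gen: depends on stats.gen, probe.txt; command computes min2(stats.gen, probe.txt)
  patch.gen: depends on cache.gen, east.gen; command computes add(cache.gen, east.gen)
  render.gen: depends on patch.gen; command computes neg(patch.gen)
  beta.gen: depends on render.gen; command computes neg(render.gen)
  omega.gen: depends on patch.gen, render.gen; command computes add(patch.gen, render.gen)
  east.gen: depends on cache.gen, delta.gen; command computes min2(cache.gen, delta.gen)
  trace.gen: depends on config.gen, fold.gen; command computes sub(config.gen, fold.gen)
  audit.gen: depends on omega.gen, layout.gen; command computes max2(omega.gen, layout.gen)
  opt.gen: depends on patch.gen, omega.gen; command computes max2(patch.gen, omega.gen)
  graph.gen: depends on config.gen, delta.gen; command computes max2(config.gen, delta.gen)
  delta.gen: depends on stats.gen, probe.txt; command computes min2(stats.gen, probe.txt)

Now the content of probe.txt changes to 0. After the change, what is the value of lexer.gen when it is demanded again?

New value of lexer.gen: 0.

First evaluation (everything demanded from the output):
  stats.gen = sub(-7, 9) = -16
  delta.gen = min2(-16, -7) = -16
  layout.gen = min2(-16, -7) = -16
  fold.gen = mul(-16, -7) = 112
  check.gen = max2(-7, 112) = 112
  cache.gen = sub(112, 9) = 103
  east.gen = min2(103, -16) = -16
  patch.gen = add(103, -16) = 87
  render.gen = neg(87) = -87
  omega.gen = add(87, -87) = 0
  opt.gen = max2(87, 0) = 87
  lexer.gen = max2(87, 0) = 87

Propagation after the edit:
  stats.gen: runs — probe.txt -7->0; result -9.
  delta.gen: runs — stats.gen -16->-9; probe.txt -7->0; result -9.
  layout.gen: runs — stats.gen -16->-9; probe.txt -7->0; result -9.
  fold.gen: runs — layout.gen -16->-9; probe.txt -7->0; result 0.
  check.gen: runs — probe.txt -7->0; fold.gen 112->0; result 0.
  cache.gen: runs — check.gen 112->0; result -9.
  east.gen: runs — cache.gen 103->-9; delta.gen -16->-9; result -9.
  patch.gen: runs — cache.gen 103->-9; east.gen -16->-9; result -18.
  render.gen: runs — patch.gen 87->-18; result 18.
  omega.gen: runs — patch.gen 87->-18; render.gen -87->18; result 0 (same value as before).
  opt.gen: runs — patch.gen 87->-18; result 0.
  lexer.gen: runs — opt.gen 87->0; result 0.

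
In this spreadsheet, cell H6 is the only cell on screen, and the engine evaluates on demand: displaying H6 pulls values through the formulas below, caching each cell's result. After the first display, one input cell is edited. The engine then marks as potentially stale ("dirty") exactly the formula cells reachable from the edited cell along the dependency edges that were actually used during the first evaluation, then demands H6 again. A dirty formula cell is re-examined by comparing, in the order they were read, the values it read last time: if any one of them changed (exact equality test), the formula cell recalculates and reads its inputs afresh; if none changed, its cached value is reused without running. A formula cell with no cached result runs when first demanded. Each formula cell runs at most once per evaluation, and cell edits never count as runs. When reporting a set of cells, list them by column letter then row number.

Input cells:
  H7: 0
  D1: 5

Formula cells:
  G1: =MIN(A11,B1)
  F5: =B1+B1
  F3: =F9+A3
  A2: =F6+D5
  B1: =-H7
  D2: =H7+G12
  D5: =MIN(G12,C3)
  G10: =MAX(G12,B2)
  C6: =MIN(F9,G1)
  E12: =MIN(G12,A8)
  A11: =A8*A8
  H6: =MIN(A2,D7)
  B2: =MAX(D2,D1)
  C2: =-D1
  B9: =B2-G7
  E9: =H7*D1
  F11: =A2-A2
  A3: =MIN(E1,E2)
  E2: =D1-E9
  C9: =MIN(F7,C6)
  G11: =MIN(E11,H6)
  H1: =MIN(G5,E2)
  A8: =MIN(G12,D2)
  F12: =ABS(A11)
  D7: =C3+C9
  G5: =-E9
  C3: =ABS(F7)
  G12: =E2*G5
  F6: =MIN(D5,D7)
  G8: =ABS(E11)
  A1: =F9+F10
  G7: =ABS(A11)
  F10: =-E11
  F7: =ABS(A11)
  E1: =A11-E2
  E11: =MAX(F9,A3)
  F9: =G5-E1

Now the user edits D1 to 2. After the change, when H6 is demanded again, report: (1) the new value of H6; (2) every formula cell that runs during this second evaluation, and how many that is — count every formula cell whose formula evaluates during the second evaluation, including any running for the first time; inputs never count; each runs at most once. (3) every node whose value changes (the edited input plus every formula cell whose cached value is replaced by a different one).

Initial pass — values computed on the first demand:
  B1 = -(0) = 0
  E9 = 0 * 5 = 0
  E2 = 5 - 0 = 5
  G5 = -(0) = 0
  G12 = 5 * 0 = 0
  D2 = 0 + 0 = 0
  A8 = MIN(0, 0) = 0
  A11 = 0 * 0 = 0
  E1 = 0 - 5 = -5
  F7 = ABS(0) = 0
  C3 = ABS(0) = 0
  D5 = MIN(0, 0) = 0
  F9 = 0 - -5 = 5
  G1 = MIN(0, 0) = 0
  C6 = MIN(5, 0) = 0
  C9 = MIN(0, 0) = 0
  D7 = 0 + 0 = 0
  F6 = MIN(0, 0) = 0
  A2 = 0 + 0 = 0
  H6 = MIN(0, 0) = 0

Second demand — change propagation:
  E9: re-runs because D1 5->2; new result 0 (unchanged).
  E2: re-runs because D1 5->2; new result 2.
  G5: re-examined; everything it read last time is the same (E9 unchanged) — cache 0 kept, no run.
  G12: re-runs because E2 5->2; new result 0 (unchanged).
  D2: re-examined; everything it read last time is the same (H7 unchanged, G12 unchanged) — cache 0 kept, no run.
  A8: re-examined; everything it read last time is the same (G12 unchanged, D2 unchanged) — cache 0 kept, no run.
  A11: re-examined; everything it read last time is the same (A8 unchanged, A8 unchanged) — cache 0 kept, no run.
  E1: re-runs because E2 5->2; new result -2.
  F7: re-examined; everything it read last time is the same (A11 unchanged) — cache 0 kept, no run.
  C3: re-examined; everything it read last time is the same (F7 unchanged) — cache 0 kept, no run.
  D5: re-examined; everything it read last time is the same (G12 unchanged, C3 unchanged) — cache 0 kept, no run.
  F9: re-runs because E1 -5->-2; new result 2.
  G1: re-examined; everything it read last time is the same (A11 unchanged, B1 unchanged) — cache 0 kept, no run.
  C6: re-runs because F9 5->2; new result 0 (unchanged).
  C9: re-examined; everything it read last time is the same (F7 unchanged, C6 unchanged) — cache 0 kept, no run.
  D7: re-examined; everything it read last time is the same (C3 unchanged, C9 unchanged) — cache 0 kept, no run.
  F6: re-examined; everything it read last time is the same (D5 unchanged, D7 unchanged) — cache 0 kept, no run.
  A2: re-examined; everything it read last time is the same (F6 unchanged, D5 unchanged) — cache 0 kept, no run.
  H6: re-examined; everything it read last time is the same (A2 unchanged, D7 unchanged) — cache 0 kept, no run.

The important point: at G5 every value read last time is unchanged, so the dirty flag clears without a run.

H6 now evaluates to 0.
Run set: C6, E1, E2, E9, F9, G12 (6 run).
Changed values: D1, E1, E2, F9.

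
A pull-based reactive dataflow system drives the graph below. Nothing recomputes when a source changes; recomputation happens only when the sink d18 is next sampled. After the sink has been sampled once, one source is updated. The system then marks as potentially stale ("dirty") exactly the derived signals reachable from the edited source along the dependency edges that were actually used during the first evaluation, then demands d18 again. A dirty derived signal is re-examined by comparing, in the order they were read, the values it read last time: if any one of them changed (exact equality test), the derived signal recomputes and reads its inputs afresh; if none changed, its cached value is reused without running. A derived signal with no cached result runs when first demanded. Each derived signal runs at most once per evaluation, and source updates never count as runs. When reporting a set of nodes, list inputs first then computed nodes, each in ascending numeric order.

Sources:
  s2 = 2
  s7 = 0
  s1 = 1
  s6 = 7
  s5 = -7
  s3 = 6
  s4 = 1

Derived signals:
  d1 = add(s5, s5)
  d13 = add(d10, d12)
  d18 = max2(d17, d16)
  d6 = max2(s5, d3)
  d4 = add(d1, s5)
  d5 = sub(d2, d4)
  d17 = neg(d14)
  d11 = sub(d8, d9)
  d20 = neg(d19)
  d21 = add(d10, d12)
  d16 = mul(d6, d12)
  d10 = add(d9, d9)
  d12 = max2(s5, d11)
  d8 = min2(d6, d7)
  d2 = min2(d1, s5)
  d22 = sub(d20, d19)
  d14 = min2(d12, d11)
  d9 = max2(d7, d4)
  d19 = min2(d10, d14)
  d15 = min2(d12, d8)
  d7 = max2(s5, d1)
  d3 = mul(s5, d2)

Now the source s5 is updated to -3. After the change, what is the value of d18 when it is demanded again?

New value of d18: 0.
Key observation: the cutoff stops propagation at d14 — its inputs' values are unchanged, so it reuses its cache.

First evaluation (everything demanded from the output):
  d1 = add(-7, -7) = -14
  d2 = min2(-14, -7) = -14
  d3 = mul(-7, -14) = 98
  d4 = add(-14, -7) = -21
  d6 = max2(-7, 98) = 98
  d7 = max2(-7, -14) = -7
  d8 = min2(98, -7) = -7
  d9 = max2(-7, -21) = -7
  d11 = sub(-7, -7) = 0
  d12 = max2(-7, 0) = 0
  d14 = min2(0, 0) = 0
  d16 = mul(98, 0) = 0
  d17 = neg(0) = 0
  d18 = max2(0, 0) = 0

Propagation after the edit:
  d1: runs — s5 -7->-3; s5 -7->-3; result -6.
  d2: runs — d1 -14->-6; s5 -7->-3; result -6.
  d3: runs — s5 -7->-3; d2 -14->-6; result 18.
  d4: runs — d1 -14->-6; s5 -7->-3; result -9.
  d6: runs — s5 -7->-3; d3 98->18; result 18.
  d7: runs — s5 -7->-3; d1 -14->-6; result -3.
  d8: runs — d6 98->18; d7 -7->-3; result -3.
  d9: runs — d7 -7->-3; d4 -21->-9; result -3.
  d11: runs — d8 -7->-3; d9 -7->-3; result 0 (same value as before).
  d12: runs — s5 -7->-3; result 0 (same value as before).
  d14: checked — values it read are unchanged (d12 unchanged, d11 unchanged); reused cached 0 without running.
  d16: runs — d6 98->18; result 0 (same value as before).
  d17: checked — values it read are unchanged (d14 unchanged); reused cached 0 without running.
  d18: checked — values it read are unchanged (d17 unchanged, d16 unchanged); reused cached 0 without running.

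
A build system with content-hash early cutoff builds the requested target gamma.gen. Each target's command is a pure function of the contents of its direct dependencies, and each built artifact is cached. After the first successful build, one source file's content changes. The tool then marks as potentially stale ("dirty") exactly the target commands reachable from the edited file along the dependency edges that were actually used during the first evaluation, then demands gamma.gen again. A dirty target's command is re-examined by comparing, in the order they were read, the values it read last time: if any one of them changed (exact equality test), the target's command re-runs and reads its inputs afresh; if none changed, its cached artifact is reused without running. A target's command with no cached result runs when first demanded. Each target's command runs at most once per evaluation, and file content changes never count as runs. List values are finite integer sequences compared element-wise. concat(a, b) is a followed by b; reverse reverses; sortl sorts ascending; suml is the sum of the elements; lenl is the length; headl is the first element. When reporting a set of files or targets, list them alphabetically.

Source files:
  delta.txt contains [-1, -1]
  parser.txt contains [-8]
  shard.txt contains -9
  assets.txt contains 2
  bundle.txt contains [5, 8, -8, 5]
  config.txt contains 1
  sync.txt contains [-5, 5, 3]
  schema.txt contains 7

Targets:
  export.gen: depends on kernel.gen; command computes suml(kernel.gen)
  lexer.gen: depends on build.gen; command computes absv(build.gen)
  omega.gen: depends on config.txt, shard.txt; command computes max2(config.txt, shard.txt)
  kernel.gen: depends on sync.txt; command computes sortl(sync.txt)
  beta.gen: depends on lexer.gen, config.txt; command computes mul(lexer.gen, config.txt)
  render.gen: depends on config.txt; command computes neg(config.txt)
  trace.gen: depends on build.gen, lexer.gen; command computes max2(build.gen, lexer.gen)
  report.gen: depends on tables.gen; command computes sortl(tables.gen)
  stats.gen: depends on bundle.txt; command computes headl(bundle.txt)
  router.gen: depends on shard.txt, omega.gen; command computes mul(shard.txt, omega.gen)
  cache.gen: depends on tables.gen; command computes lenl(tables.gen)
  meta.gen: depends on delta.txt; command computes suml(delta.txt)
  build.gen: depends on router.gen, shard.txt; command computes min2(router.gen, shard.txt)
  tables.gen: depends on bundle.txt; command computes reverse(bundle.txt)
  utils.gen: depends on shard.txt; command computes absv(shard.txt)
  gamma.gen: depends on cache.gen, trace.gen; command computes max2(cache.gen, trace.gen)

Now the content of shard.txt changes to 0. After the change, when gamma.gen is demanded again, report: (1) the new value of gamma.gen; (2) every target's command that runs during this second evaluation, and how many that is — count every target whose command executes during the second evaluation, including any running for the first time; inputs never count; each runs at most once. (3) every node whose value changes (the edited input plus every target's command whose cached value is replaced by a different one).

New value of gamma.gen: 4.
Target commands that run: build.gen, gamma.gen, lexer.gen, omega.gen, router.gen, trace.gen — 6 in total.
Values that change: build.gen, gamma.gen, lexer.gen, router.gen, shard.txt, trace.gen.

First evaluation (everything demanded from the output):
  omega.gen = max2(1, -9) = 1
  router.gen = mul(-9, 1) = -9
  build.gen = min2(-9, -9) = -9
  lexer.gen = absv(-9) = 9
  tables.gen = reverse([5, 8, -8, 5]) = [5, -8, 8, 5]
  cache.gen = lenl([5, -8, 8, 5]) = 4
  trace.gen = max2(-9, 9) = 9
  gamma.gen = max2(4, 9) = 9

Propagation after the edit:
  omega.gen: runs — shard.txt -9->0; result 1 (same value as before).
  router.gen: runs — shard.txt -9->0; result 0.
  build.gen: runs — router.gen -9->0; shard.txt -9->0; result 0.
  lexer.gen: runs — build.gen -9->0; result 0.
  trace.gen: runs — build.gen -9->0; lexer.gen 9->0; result 0.
  gamma.gen: runs — trace.gen 9->0; result 4.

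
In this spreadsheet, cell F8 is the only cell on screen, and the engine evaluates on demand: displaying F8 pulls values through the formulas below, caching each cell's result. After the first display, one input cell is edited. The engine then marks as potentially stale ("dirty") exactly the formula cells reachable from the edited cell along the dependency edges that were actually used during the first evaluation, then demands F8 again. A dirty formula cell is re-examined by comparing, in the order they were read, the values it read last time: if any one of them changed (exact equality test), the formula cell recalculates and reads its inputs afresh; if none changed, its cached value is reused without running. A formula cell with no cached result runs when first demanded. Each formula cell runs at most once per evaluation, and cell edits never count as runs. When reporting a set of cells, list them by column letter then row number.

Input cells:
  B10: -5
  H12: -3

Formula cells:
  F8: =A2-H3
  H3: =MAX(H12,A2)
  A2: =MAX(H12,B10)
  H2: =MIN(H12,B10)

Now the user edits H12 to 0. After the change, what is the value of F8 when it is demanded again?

F8 now evaluates to 0.

Initial pass — values computed on the first demand:
  A2 = MAX(-3, -5) = -3
  H3 = MAX(-3, -3) = -3
  F8 = -3 - -3 = 0

Second demand — change propagation:
  A2: re-runs because H12 -3->0; new result 0.
  H3: re-runs because H12 -3->0; A2 -3->0; new result 0.
  F8: re-runs because A2 -3->0; H3 -3->0; new result 0 (unchanged).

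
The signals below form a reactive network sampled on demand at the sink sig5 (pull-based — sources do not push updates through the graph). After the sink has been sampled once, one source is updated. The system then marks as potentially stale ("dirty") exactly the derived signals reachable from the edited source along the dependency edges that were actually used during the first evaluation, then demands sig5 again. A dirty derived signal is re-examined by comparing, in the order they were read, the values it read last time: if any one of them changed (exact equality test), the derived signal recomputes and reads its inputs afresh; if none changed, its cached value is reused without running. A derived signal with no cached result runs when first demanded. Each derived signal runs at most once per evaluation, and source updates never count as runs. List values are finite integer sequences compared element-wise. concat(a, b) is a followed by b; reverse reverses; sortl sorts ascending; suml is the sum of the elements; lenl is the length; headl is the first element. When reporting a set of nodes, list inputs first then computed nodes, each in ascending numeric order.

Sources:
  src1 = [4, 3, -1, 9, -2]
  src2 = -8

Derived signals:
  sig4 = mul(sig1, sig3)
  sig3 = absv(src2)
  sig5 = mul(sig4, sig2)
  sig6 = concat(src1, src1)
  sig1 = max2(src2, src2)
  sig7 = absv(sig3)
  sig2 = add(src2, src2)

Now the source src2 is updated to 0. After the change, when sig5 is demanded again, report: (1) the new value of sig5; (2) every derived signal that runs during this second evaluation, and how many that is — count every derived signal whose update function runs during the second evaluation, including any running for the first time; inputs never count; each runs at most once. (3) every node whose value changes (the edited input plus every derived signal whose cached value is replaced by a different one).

Initial pass — values computed on the first demand:
  sig1 = max2(-8, -8) = -8
  sig2 = add(-8, -8) = -16
  sig3 = absv(-8) = 8
  sig4 = mul(-8, 8) = -64
  sig5 = mul(-64, -16) = 1024

Second demand — change propagation:
  sig1: re-runs because src2 -8->0; src2 -8->0; new result 0.
  sig2: re-runs because src2 -8->0; src2 -8->0; new result 0.
  sig3: re-runs because src2 -8->0; new result 0.
  sig4: re-runs because sig1 -8->0; sig3 8->0; new result 0.
  sig5: re-runs because sig4 -64->0; sig2 -16->0; new result 0.

sig5 now evaluates to 0.
Run set: sig1, sig2, sig3, sig4, sig5 (5 run).
Changed values: src2, sig1, sig2, sig3, sig4, sig5.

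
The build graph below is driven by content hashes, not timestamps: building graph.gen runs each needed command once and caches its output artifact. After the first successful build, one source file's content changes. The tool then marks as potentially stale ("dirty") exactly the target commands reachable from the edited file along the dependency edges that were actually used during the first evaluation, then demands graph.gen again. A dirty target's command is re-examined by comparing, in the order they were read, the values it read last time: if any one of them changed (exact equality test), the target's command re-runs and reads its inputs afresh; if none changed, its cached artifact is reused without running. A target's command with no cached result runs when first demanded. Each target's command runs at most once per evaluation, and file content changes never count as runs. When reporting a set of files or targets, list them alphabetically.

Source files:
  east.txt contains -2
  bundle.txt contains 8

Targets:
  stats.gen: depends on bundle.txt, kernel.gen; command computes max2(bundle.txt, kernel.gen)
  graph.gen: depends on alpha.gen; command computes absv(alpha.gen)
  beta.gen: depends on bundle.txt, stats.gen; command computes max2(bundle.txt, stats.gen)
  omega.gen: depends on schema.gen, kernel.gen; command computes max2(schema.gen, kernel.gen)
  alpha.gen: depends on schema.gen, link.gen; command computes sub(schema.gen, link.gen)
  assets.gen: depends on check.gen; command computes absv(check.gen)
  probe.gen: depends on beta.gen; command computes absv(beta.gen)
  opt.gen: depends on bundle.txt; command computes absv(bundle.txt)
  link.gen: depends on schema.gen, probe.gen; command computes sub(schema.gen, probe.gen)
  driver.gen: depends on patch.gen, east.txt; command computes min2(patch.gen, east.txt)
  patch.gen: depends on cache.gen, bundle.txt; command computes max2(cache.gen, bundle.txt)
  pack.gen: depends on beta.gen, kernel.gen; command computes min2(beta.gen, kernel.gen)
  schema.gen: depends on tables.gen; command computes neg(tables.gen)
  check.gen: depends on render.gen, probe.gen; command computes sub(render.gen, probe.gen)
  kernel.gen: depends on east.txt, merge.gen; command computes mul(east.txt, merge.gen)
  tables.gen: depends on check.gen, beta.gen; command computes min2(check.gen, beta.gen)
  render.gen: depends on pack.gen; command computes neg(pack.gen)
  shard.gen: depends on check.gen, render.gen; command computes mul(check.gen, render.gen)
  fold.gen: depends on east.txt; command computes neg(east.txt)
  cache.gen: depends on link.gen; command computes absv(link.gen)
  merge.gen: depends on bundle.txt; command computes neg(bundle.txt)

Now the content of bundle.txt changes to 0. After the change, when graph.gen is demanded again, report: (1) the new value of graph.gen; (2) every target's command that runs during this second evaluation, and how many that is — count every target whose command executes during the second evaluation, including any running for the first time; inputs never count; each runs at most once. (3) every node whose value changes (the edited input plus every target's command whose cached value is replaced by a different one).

Initial pass — values computed on the first demand:
  merge.gen = neg(8) = -8
  kernel.gen = mul(-2, -8) = 16
  stats.gen = max2(8, 16) = 16
  beta.gen = max2(8, 16) = 16
  pack.gen = min2(16, 16) = 16
  probe.gen = absv(16) = 16
  render.gen = neg(16) = -16
  check.gen = sub(-16, 16) = -32
  tables.gen = min2(-32, 16) = -32
  schema.gen = neg(-32) = 32
  link.gen = sub(32, 16) = 16
  alpha.gen = sub(32, 16) = 16
  graph.gen = absv(16) = 16

Second demand — change propagation:
  merge.gen: re-runs because bundle.txt 8->0; new result 0.
  kernel.gen: re-runs because merge.gen -8->0; new result 0.
  stats.gen: re-runs because bundle.txt 8->0; kernel.gen 16->0; new result 0.
  beta.gen: re-runs because bundle.txt 8->0; stats.gen 16->0; new result 0.
  pack.gen: re-runs because beta.gen 16->0; kernel.gen 16->0; new result 0.
  probe.gen: re-runs because beta.gen 16->0; new result 0.
  render.gen: re-runs because pack.gen 16->0; new result 0.
  check.gen: re-runs because render.gen -16->0; probe.gen 16->0; new result 0.
  tables.gen: re-runs because check.gen -32->0; beta.gen 16->0; new result 0.
  schema.gen: re-runs because tables.gen -32->0; new result 0.
  link.gen: re-runs because schema.gen 32->0; probe.gen 16->0; new result 0.
  alpha.gen: re-runs because schema.gen 32->0; link.gen 16->0; new result 0.
  graph.gen: re-runs because alpha.gen 16->0; new result 0.

graph.gen now evaluates to 0.
Run set: alpha.gen, beta.gen, check.gen, graph.gen, kernel.gen, link.gen, merge.gen, pack.gen, probe.gen, render.gen, schema.gen, stats.gen, tables.gen (13 run).
Changed values: alpha.gen, beta.gen, bundle.txt, check.gen, graph.gen, kernel.gen, link.gen, merge.gen, pack.gen, probe.gen, render.gen, schema.gen, stats.gen, tables.gen.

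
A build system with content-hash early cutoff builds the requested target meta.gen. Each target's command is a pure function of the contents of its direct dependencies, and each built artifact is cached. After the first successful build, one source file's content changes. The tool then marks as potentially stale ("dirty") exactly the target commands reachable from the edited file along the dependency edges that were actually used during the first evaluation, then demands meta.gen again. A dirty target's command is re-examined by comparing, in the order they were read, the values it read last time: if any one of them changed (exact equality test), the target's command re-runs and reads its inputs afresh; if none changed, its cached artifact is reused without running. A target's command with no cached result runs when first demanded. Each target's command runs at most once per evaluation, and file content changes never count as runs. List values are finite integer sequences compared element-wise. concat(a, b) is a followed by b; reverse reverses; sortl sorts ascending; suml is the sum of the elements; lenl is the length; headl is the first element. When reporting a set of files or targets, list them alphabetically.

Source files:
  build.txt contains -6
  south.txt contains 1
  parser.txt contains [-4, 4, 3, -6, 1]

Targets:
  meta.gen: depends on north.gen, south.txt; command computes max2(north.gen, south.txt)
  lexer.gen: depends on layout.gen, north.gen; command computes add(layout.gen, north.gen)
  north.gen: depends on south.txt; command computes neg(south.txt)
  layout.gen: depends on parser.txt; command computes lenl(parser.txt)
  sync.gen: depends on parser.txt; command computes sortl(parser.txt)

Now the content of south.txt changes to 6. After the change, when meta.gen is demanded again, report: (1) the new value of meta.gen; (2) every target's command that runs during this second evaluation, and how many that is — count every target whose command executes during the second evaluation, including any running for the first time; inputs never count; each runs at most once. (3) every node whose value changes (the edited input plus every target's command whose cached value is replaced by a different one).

New value of meta.gen: 6.
Target commands that run: meta.gen, north.gen — 2 in total.
Values that change: meta.gen, north.gen, south.txt.

First evaluation (everything demanded from the output):
  north.gen = neg(1) = -1
  meta.gen = max2(-1, 1) = 1

Propagation after the edit:
  north.gen: runs — south.txt 1->6; result -6.
  meta.gen: runs — north.gen -1->-6; south.txt 1->6; result 6.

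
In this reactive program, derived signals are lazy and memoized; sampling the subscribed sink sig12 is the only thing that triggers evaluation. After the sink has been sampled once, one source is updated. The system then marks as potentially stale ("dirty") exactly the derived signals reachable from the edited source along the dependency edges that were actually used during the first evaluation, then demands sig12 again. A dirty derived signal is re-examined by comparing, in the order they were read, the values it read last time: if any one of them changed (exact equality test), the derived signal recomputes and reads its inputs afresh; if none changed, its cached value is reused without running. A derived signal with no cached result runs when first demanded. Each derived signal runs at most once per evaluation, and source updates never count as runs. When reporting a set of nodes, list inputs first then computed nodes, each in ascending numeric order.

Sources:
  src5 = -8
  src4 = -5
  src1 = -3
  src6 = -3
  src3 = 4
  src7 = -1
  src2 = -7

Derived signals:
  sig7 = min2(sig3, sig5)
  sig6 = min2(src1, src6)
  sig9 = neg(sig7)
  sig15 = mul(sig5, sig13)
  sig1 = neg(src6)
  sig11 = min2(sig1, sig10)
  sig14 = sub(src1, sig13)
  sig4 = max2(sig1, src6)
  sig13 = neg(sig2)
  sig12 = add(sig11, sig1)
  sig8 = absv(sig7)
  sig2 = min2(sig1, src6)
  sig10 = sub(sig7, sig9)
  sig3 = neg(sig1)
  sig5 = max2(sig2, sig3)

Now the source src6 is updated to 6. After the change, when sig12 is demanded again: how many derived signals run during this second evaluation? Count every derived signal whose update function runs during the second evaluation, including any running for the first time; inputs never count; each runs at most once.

9 derived signals run: sig1, sig2, sig3, sig5, sig7, sig9, sig10, sig11, sig12.

First demand of the output computes:
  sig1 = neg(-3) = 3
  sig2 = min2(3, -3) = -3
  sig3 = neg(3) = -3
  sig5 = max2(-3, -3) = -3
  sig7 = min2(-3, -3) = -3
  sig9 = neg(-3) = 3
  sig10 = sub(-3, 3) = -6
  sig11 = min2(3, -6) = -6
  sig12 = add(-6, 3) = -3

After the edit, cleaning proceeds:
  sig1: a read changed (src6 -3->6) — executes, giving -6.
  sig2: a read changed (sig1 3->-6; src6 -3->6) — executes, giving -6.
  sig3: a read changed (sig1 3->-6) — executes, giving 6.
  sig5: a read changed (sig2 -3->-6; sig3 -3->6) — executes, giving 6.
  sig7: a read changed (sig3 -3->6; sig5 -3->6) — executes, giving 6.
  sig9: a read changed (sig7 -3->6) — executes, giving -6.
  sig10: a read changed (sig7 -3->6; sig9 3->-6) — executes, giving 12.
  sig11: a read changed (sig1 3->-6; sig10 -6->12) — executes, giving -6 — identical to its old value.
  sig12: a read changed (sig1 3->-6) — executes, giving -12.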